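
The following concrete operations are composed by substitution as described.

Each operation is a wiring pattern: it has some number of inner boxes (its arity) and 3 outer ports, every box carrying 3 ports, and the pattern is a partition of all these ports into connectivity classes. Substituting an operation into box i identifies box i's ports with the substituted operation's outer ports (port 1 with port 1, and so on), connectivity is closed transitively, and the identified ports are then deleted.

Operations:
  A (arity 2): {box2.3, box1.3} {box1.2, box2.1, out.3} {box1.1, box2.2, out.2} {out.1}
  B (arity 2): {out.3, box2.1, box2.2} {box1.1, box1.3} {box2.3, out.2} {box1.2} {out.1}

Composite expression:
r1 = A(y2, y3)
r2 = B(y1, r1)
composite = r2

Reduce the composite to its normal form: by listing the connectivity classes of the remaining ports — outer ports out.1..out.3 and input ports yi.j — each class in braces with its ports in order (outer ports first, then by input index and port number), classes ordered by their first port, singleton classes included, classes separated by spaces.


{out.1} {out.2, y2.2, y3.1} {out.3, y2.1, y3.2} {y1.1, y1.3} {y1.2} {y2.3, y3.3}

Treat the ports identified at B as solder joints: merge, then drop.
stage A: inputs (y2, y3), connectivity {out.1} {out.2, y2.1, y3.2} {out.3, y2.2, y3.1} {y2.3, y3.3}, out.j its boundary
stage B: inputs (y1, y2, y3), connectivity {out.1} {out.2, y2.2, y3.1} {out.3, y2.1, y3.2} {y1.1, y1.3} {y1.2} {y2.3, y3.3}, out.j its boundary


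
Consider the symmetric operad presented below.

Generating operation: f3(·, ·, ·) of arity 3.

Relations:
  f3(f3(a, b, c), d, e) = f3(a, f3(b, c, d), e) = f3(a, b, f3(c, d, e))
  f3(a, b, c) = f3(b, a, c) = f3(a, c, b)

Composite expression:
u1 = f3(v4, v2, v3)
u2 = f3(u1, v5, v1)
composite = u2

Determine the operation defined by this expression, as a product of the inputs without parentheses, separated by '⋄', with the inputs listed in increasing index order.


v1 ⋄ v2 ⋄ v3 ⋄ v4 ⋄ v5

Shape and order are irrelevant to f3; the v-input set decides.
f3(v4, v2, v3) flattens to v4 ⋄ v2 ⋄ v3
f3(f3(v4, v2, v3), v5, v1) flattens to v4 ⋄ v2 ⋄ v3 ⋄ v5 ⋄ v1
commutativity sorts the factors: v1 ⋄ v2 ⋄ v3 ⋄ v4 ⋄ v5


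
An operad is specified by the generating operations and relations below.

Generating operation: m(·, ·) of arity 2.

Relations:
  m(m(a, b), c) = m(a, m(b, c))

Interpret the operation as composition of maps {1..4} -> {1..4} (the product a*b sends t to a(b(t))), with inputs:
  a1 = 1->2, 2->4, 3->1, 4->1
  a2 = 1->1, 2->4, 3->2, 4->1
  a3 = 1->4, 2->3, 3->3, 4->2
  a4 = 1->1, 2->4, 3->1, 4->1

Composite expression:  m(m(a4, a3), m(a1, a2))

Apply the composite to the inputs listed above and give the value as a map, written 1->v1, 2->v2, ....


m(a4, a3) = 1->1, 2->1, 3->1, 4->4
m(a1, a2) = 1->2, 2->1, 3->4, 4->2
m(m(a4, a3), m(a1, a2)) = 1->1, 2->1, 3->4, 4->1

1->1, 2->1, 3->4, 4->1


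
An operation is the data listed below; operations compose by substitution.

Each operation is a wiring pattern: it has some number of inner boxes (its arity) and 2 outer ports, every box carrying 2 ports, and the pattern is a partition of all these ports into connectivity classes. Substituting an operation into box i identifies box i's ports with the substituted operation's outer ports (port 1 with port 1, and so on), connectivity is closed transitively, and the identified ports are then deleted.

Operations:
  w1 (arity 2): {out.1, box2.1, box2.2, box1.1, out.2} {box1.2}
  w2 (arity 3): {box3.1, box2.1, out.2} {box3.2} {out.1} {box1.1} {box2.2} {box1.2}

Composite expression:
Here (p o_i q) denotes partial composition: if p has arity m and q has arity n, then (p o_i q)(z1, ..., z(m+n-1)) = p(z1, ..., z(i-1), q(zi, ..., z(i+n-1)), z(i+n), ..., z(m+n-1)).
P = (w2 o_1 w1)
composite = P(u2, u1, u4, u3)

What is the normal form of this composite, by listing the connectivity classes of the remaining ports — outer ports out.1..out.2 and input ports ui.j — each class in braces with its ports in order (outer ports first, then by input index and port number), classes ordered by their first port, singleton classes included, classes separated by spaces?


Substituting into w2 glues patterns; closure does the rest.
stage w1: inputs (u2, u1), connectivity {out.1, out.2, u1.1, u1.2, u2.1} {u2.2}, out.j its boundary
stage w2: inputs (u2, u1, u4, u3), connectivity {out.1} {out.2, u3.1, u4.1} {u1.1, u1.2, u2.1} {u2.2} {u3.2} {u4.2}, out.j its boundary

{out.1} {out.2, u3.1, u4.1} {u1.1, u1.2, u2.1} {u2.2} {u3.2} {u4.2}


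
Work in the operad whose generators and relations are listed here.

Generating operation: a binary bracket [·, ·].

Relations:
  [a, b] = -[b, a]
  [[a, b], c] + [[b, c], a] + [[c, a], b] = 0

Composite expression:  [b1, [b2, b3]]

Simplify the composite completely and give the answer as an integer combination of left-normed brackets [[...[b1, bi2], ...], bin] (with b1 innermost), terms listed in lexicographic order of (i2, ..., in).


Expand each bracket as ab - ba; the b1-initial words give the coefficients.
Composite bracket: [b1, [b2, b3]]
Applying ab - ba throughout gives 4 signed words (2^2 = 4).
Collect the words opening with b1:
  from b1b2b3, sign +1: term +[[b1, b2], b3]
  from b1b3b2, sign -1: term -[[b1, b3], b2]

[[b1, b2], b3] - [[b1, b3], b2]


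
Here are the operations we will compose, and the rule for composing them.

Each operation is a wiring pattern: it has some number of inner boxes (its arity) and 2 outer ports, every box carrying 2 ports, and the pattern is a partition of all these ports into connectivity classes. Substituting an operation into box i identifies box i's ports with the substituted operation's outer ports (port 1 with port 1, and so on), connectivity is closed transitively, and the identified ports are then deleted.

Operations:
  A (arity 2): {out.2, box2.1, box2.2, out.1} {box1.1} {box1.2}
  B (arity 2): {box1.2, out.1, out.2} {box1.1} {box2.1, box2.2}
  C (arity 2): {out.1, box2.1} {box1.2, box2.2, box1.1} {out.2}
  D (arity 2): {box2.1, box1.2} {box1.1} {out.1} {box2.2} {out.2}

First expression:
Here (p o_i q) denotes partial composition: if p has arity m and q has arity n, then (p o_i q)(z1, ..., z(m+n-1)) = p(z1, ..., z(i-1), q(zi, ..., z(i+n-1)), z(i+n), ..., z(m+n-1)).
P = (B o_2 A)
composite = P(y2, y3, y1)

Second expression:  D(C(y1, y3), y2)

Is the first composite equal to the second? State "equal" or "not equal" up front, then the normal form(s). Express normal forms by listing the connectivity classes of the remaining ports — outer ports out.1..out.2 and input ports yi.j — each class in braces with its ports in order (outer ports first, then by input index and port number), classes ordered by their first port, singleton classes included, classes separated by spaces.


The first composite normalizes to {out.1, out.2, y2.2} {y1.1, y1.2} {y2.1} {y3.1} {y3.2}
The second composite normalizes to {out.1} {out.2} {y1.1, y1.2, y3.2} {y2.1} {y2.2} {y3.1}
The normal forms differ: not equal.

not equal; the first gives {out.1, out.2, y2.2} {y1.1, y1.2} {y2.1} {y3.1} {y3.2} and the second {out.1} {out.2} {y1.1, y1.2, y3.2} {y2.1} {y2.2} {y3.1}


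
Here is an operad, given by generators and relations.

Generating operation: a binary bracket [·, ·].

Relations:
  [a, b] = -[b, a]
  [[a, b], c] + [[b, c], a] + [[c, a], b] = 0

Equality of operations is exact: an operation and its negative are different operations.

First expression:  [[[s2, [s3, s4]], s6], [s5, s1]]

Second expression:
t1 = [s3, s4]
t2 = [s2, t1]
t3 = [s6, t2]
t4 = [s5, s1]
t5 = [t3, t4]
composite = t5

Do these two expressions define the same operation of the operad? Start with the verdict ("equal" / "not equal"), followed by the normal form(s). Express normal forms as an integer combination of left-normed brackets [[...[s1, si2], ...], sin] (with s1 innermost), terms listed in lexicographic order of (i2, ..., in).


not equal; first: [[[[[s1, s5], s2], s3], s4], s6] - [[[[[s1, s5], s2], s4], s3], s6] - [[[[[s1, s5], s3], s4], s2], s6] + [[[[[s1, s5], s4], s3], s2], s6] - [[[[[s1, s5], s6], s2], s3], s4] + [[[[[s1, s5], s6], s2], s4], s3] + [[[[[s1, s5], s6], s3], s4], s2] - [[[[[s1, s5], s6], s4], s3], s2]; second: -[[[[[s1, s5], s2], s3], s4], s6] + [[[[[s1, s5], s2], s4], s3], s6] + [[[[[s1, s5], s3], s4], s2], s6] - [[[[[s1, s5], s4], s3], s2], s6] + [[[[[s1, s5], s6], s2], s3], s4] - [[[[[s1, s5], s6], s2], s4], s3] - [[[[[s1, s5], s6], s3], s4], s2] + [[[[[s1, s5], s6], s4], s3], s2]

In normal form, the first expression is [[[[[s1, s5], s2], s3], s4], s6] - [[[[[s1, s5], s2], s4], s3], s6] - [[[[[s1, s5], s3], s4], s2], s6] + [[[[[s1, s5], s4], s3], s2], s6] - [[[[[s1, s5], s6], s2], s3], s4] + [[[[[s1, s5], s6], s2], s4], s3] + [[[[[s1, s5], s6], s3], s4], s2] - [[[[[s1, s5], s6], s4], s3], s2]
In normal form, the second expression is -[[[[[s1, s5], s2], s3], s4], s6] + [[[[[s1, s5], s2], s4], s3], s6] + [[[[[s1, s5], s3], s4], s2], s6] - [[[[[s1, s5], s4], s3], s2], s6] + [[[[[s1, s5], s6], s2], s3], s4] - [[[[[s1, s5], s6], s2], s4], s3] - [[[[[s1, s5], s6], s3], s4], s2] + [[[[[s1, s5], s6], s4], s3], s2]
The forms do not match — not equal.


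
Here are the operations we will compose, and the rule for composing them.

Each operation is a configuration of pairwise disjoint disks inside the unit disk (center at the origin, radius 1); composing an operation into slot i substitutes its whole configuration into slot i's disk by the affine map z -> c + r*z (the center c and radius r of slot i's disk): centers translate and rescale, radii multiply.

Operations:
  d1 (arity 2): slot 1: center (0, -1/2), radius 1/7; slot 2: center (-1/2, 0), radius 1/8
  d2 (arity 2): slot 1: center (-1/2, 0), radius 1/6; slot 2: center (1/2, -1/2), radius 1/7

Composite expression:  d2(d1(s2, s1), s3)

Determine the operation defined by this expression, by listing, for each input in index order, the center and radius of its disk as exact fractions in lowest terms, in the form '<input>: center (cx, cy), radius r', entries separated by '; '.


s1: center (-7/12, 0), radius 1/48; s2: center (-1/2, -1/12), radius 1/42; s3: center (1/2, -1/2), radius 1/7


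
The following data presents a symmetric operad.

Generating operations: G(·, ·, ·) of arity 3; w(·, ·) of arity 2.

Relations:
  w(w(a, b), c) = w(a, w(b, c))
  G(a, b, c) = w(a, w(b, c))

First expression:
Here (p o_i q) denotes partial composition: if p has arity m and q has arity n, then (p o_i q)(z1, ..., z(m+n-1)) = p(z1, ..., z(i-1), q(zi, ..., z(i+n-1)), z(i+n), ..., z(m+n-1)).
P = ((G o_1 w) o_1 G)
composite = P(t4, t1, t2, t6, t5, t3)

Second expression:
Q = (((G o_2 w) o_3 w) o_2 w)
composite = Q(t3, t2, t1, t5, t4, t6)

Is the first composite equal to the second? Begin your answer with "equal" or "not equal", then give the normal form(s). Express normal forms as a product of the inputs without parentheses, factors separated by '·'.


The first expression reduces to t4 · t1 · t2 · t6 · t5 · t3
The second expression reduces to t3 · t2 · t1 · t5 · t4 · t6
Different reductions; not equal.

not equal; the first gives t4 · t1 · t2 · t6 · t5 · t3 and the second t3 · t2 · t1 · t5 · t4 · t6


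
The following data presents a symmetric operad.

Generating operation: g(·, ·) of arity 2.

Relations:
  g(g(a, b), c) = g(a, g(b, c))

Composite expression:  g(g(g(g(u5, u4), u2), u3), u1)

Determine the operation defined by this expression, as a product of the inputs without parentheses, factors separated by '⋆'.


Every regrouping of g is equal, so read the u-inputs in written order.
g(u5, u4) flattens to u5 ⋆ u4
g(g(u5, u4), u2) flattens to u5 ⋆ u4 ⋆ u2
g(g(g(u5, u4), u2), u3) flattens to u5 ⋆ u4 ⋆ u2 ⋆ u3
g(g(g(g(u5, u4), u2), u3), u1) flattens to u5 ⋆ u4 ⋆ u2 ⋆ u3 ⋆ u1

u5 ⋆ u4 ⋆ u2 ⋆ u3 ⋆ u1


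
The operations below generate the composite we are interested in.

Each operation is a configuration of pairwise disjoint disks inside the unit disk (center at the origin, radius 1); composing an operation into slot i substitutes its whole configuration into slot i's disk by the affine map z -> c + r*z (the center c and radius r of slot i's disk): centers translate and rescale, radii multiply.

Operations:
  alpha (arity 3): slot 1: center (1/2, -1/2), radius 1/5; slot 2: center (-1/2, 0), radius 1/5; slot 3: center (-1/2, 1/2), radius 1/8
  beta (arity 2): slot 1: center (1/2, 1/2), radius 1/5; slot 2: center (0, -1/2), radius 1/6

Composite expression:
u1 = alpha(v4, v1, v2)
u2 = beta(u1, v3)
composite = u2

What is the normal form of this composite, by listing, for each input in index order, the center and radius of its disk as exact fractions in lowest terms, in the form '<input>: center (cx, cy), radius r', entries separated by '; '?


v1: center (2/5, 1/2), radius 1/25; v2: center (2/5, 3/5), radius 1/40; v3: center (0, -1/2), radius 1/6; v4: center (3/5, 2/5), radius 1/25

Follow each v-input down from beta: c' goes to c + r*c', radius to r*r'.
for v4, the 2-step affine chain lands on center (3/5, 2/5), radius 1/25
for v1, the 2-step affine chain lands on center (2/5, 1/2), radius 1/25
for v2, the 2-step affine chain lands on center (2/5, 3/5), radius 1/40
for v3, the 1-step affine chain lands on center (0, -1/2), radius 1/6


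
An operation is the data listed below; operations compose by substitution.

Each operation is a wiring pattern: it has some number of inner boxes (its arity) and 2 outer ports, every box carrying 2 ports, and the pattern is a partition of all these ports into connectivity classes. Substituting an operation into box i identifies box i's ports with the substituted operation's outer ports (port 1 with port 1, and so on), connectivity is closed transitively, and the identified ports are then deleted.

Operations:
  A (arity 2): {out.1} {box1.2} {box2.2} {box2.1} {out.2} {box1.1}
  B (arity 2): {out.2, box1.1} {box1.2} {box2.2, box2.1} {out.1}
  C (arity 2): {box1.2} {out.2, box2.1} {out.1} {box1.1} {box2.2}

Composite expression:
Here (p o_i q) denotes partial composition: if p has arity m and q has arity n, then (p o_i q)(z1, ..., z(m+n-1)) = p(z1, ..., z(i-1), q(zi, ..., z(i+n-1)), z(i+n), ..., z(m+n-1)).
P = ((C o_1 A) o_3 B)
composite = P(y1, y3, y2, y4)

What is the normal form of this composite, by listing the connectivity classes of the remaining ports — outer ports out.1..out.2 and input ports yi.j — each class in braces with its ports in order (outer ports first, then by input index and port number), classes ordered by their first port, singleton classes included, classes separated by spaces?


Treat the ports identified at C as solder joints: merge, then drop.
through A, on inputs (y1, y3): {out.1} {out.2} {y1.1} {y1.2} {y3.1} {y3.2} (out.j = stage outer ports)
through B, on inputs (y2, y4): {out.1} {out.2, y2.1} {y2.2} {y4.1, y4.2} (out.j = stage outer ports)
through C, on inputs (y1, y3, y2, y4): {out.1} {out.2} {y1.1} {y1.2} {y2.1} {y2.2} {y3.1} {y3.2} {y4.1, y4.2} (out.j = stage outer ports)

{out.1} {out.2} {y1.1} {y1.2} {y2.1} {y2.2} {y3.1} {y3.2} {y4.1, y4.2}


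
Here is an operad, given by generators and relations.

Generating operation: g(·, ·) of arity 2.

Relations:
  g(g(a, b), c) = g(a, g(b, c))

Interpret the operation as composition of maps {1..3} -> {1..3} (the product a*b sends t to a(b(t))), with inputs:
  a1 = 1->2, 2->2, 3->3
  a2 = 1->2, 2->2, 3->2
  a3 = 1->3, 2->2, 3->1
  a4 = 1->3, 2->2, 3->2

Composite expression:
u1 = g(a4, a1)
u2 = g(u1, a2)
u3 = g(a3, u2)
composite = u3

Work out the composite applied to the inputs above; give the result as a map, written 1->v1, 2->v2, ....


1->2, 2->2, 3->2

g(a4, a1) = 1->2, 2->2, 3->2
g(g(a4, a1), a2) = 1->2, 2->2, 3->2
g(a3, g(g(a4, a1), a2)) = 1->2, 2->2, 3->2


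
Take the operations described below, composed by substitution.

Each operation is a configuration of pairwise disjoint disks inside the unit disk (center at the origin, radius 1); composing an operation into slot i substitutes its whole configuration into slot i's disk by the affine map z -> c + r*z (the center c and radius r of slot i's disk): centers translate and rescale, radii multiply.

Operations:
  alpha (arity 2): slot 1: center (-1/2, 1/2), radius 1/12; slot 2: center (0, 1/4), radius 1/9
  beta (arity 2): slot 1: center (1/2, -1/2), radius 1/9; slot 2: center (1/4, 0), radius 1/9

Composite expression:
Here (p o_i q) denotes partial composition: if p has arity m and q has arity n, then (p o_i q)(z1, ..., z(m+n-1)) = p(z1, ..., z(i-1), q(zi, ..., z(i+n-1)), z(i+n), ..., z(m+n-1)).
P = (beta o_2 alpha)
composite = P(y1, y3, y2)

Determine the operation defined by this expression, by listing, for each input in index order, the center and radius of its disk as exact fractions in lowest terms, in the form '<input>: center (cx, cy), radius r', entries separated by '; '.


Nesting under beta composes maps z -> c + r*z down each y-path.
input y1: composing its 1 substitution step yields center (1/2, -1/2), radius 1/9
input y3: composing its 2 substitution steps yields center (7/36, 1/18), radius 1/108
input y2: composing its 2 substitution steps yields center (1/4, 1/36), radius 1/81

y1: center (1/2, -1/2), radius 1/9; y2: center (1/4, 1/36), radius 1/81; y3: center (7/36, 1/18), radius 1/108


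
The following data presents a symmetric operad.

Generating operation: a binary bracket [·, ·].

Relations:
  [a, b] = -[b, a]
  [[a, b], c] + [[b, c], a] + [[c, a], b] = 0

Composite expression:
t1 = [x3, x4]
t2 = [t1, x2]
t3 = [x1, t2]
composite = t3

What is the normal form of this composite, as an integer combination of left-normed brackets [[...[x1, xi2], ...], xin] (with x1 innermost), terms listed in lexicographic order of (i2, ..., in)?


-[[[x1, x2], x3], x4] + [[[x1, x2], x4], x3] + [[[x1, x3], x4], x2] - [[[x1, x4], x3], x2]

A multilinear Lie element is pinned by x1-initial words (x1 innermost).
Composite bracket: [x1, [[x3, x4], x2]]
Full expansion: 8 signed words from ab - ba (2^3 = 8).
Only words starting with x1 matter:
  the word x1x2x3x4 carries sign -1 and contributes -[[[x1, x2], x3], x4]
  the word x1x2x4x3 carries sign +1 and contributes +[[[x1, x2], x4], x3]
  the word x1x3x4x2 carries sign +1 and contributes +[[[x1, x3], x4], x2]
  the word x1x4x3x2 carries sign -1 and contributes -[[[x1, x4], x3], x2]


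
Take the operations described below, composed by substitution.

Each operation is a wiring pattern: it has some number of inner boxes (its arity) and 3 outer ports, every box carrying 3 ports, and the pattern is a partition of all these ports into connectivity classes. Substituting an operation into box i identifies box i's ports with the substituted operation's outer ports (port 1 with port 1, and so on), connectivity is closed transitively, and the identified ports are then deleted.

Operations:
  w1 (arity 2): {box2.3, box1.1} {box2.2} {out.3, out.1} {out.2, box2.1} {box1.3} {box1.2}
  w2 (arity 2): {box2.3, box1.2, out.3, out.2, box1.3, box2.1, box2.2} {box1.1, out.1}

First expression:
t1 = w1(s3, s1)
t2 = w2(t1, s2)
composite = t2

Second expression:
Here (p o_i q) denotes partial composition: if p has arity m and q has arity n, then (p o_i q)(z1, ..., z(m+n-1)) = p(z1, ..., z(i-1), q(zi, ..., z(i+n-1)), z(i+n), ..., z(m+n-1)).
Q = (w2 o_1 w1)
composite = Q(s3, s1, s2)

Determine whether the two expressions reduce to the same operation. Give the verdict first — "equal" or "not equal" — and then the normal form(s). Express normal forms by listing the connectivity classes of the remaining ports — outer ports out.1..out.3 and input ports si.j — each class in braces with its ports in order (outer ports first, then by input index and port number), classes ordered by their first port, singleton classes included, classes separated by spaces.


equal; the common form is {out.1, out.2, out.3, s1.1, s2.1, s2.2, s2.3} {s1.2} {s1.3, s3.1} {s3.2} {s3.3}

The first expression reduces to {out.1, out.2, out.3, s1.1, s2.1, s2.2, s2.3} {s1.2} {s1.3, s3.1} {s3.2} {s3.3}
The second expression reduces to {out.1, out.2, out.3, s1.1, s2.1, s2.2, s2.3} {s1.2} {s1.3, s3.1} {s3.2} {s3.3}
Same normal form: equal.


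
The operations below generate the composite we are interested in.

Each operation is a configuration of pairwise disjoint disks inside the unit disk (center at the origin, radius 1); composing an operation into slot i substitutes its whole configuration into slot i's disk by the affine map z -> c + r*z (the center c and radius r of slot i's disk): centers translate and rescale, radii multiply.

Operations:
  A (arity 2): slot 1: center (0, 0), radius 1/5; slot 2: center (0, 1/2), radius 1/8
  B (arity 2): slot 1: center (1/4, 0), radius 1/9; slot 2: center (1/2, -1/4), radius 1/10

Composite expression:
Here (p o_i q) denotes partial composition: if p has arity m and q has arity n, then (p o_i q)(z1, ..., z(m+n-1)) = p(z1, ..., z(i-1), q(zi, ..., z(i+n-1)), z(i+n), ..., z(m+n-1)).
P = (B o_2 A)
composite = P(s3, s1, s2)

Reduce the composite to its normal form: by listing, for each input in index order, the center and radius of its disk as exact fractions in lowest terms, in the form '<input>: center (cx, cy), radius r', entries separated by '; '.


s1: center (1/2, -1/4), radius 1/50; s2: center (1/2, -1/5), radius 1/80; s3: center (1/4, 0), radius 1/9

Follow each s-input down from B: c' goes to c + r*c', radius to r*r'.
tracing s3 down its 1-map path: center (1/4, 0), radius 1/9
tracing s1 down its 2-map path: center (1/2, -1/4), radius 1/50
tracing s2 down its 2-map path: center (1/2, -1/5), radius 1/80


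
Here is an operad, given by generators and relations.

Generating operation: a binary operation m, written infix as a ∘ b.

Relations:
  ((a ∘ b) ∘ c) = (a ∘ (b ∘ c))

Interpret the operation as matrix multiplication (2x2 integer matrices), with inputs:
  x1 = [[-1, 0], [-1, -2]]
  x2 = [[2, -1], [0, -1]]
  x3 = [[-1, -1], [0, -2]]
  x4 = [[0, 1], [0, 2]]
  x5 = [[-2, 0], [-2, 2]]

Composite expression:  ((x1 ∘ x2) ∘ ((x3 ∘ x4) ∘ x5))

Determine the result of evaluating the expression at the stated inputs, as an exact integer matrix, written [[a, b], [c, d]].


[[-4, 4], [12, -12]]

(x1 ∘ x2) = [[-2, 1], [-2, 3]]
(x3 ∘ x4) = [[0, -3], [0, -4]]
((x3 ∘ x4) ∘ x5) = [[6, -6], [8, -8]]
((x1 ∘ x2) ∘ ((x3 ∘ x4) ∘ x5)) = [[-4, 4], [12, -12]]


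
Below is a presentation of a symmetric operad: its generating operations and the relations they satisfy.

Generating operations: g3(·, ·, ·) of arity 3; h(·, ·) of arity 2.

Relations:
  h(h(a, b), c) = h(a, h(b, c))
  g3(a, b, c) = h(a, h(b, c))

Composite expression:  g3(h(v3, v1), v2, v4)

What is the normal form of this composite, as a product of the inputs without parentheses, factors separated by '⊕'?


v3 ⊕ v1 ⊕ v2 ⊕ v4

Every regrouping of g3 is equal, so read the v-inputs in written order.
h(v3, v1) linearizes to v3 ⊕ v1
g3(h(v3, v1), v2, v4) linearizes to v3 ⊕ v1 ⊕ v2 ⊕ v4


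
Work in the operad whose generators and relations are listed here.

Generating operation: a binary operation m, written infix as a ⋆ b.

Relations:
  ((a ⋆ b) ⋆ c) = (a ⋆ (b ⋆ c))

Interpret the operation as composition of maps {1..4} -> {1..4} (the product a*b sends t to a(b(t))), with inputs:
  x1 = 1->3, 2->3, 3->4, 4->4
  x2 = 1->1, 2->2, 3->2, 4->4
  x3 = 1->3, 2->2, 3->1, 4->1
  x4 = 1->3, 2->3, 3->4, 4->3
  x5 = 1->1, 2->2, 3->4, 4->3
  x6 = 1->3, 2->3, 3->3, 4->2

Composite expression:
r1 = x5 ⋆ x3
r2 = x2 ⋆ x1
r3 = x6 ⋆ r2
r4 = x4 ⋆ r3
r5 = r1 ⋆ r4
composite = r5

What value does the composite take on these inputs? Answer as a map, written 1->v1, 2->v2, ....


(x5 ⋆ x3) = 1->4, 2->2, 3->1, 4->1
(x2 ⋆ x1) = 1->2, 2->2, 3->4, 4->4
(x6 ⋆ (x2 ⋆ x1)) = 1->3, 2->3, 3->2, 4->2
(x4 ⋆ (x6 ⋆ (x2 ⋆ x1))) = 1->4, 2->4, 3->3, 4->3
((x5 ⋆ x3) ⋆ (x4 ⋆ (x6 ⋆ (x2 ⋆ x1)))) = 1->1, 2->1, 3->1, 4->1

1->1, 2->1, 3->1, 4->1


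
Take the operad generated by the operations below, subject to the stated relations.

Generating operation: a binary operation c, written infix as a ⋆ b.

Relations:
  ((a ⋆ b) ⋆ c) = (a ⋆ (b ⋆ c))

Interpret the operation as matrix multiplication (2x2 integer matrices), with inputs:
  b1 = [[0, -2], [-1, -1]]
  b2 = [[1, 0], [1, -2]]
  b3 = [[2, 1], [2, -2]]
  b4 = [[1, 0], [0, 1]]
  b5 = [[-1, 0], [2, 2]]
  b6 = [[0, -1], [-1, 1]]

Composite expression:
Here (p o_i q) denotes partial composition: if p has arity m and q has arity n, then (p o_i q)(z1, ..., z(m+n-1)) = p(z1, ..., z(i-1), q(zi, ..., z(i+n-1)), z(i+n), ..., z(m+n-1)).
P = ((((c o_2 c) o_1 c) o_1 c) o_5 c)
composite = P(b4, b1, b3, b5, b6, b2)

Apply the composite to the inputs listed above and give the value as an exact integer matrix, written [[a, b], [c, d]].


[[-12, 8], [-6, 8]]

(b4 ⋆ b1) = [[0, -2], [-1, -1]]
((b4 ⋆ b1) ⋆ b3) = [[-4, 4], [-4, 1]]
(b6 ⋆ b2) = [[-1, 2], [0, -2]]
(b5 ⋆ (b6 ⋆ b2)) = [[1, -2], [-2, 0]]
(((b4 ⋆ b1) ⋆ b3) ⋆ (b5 ⋆ (b6 ⋆ b2))) = [[-12, 8], [-6, 8]]


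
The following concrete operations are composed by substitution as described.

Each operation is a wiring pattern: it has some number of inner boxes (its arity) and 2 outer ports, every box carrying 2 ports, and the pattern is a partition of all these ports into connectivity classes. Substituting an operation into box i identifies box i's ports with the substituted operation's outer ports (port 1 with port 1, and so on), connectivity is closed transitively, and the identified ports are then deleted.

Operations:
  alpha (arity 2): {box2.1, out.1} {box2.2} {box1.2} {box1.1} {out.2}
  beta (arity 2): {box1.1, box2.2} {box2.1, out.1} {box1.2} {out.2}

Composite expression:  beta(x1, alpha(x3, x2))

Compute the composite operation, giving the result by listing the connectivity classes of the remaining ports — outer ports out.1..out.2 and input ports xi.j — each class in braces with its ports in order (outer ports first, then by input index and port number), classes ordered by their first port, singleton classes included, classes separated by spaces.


Substituting into beta glues patterns; closure does the rest.
the subtree at alpha composes to {out.1, x2.1} {out.2} {x2.2} {x3.1} {x3.2} on (x3, x2); out.j = own outer ports
the subtree at beta composes to {out.1, x2.1} {out.2} {x1.1} {x1.2} {x2.2} {x3.1} {x3.2} on (x1, x3, x2); out.j = own outer ports

{out.1, x2.1} {out.2} {x1.1} {x1.2} {x2.2} {x3.1} {x3.2}


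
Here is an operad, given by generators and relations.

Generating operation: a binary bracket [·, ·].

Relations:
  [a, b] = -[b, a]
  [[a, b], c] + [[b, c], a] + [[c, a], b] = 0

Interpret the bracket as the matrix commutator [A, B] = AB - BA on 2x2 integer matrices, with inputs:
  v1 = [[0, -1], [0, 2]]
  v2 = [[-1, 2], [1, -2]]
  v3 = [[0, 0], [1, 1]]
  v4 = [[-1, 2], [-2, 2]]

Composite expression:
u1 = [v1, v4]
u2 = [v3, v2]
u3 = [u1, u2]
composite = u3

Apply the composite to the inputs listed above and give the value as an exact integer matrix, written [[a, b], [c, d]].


[v1, v4] = [[2, -7], [-4, -2]]
[v3, v2] = [[-2, -2], [2, 2]]
[[v1, v4], [v3, v2]] = [[-22, -36], [8, 22]]

[[-22, -36], [8, 22]]


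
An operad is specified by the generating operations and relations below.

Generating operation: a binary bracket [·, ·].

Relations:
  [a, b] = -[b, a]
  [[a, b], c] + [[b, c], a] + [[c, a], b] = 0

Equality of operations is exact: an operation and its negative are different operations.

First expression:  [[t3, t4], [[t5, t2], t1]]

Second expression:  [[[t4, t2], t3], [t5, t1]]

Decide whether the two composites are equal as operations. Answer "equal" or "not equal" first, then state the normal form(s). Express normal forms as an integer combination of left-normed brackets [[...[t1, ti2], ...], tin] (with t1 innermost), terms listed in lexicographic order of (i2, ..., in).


not equal; first: -[[[[t1, t2], t5], t3], t4] + [[[[t1, t2], t5], t4], t3] + [[[[t1, t5], t2], t3], t4] - [[[[t1, t5], t2], t4], t3]; second: -[[[[t1, t5], t2], t4], t3] + [[[[t1, t5], t3], t2], t4] - [[[[t1, t5], t3], t4], t2] + [[[[t1, t5], t4], t2], t3]

Normal form of the first expression: -[[[[t1, t2], t5], t3], t4] + [[[[t1, t2], t5], t4], t3] + [[[[t1, t5], t2], t3], t4] - [[[[t1, t5], t2], t4], t3]
Normal form of the second expression: -[[[[t1, t5], t2], t4], t3] + [[[[t1, t5], t3], t2], t4] - [[[[t1, t5], t3], t4], t2] + [[[[t1, t5], t4], t2], t3]
No match — not equal.


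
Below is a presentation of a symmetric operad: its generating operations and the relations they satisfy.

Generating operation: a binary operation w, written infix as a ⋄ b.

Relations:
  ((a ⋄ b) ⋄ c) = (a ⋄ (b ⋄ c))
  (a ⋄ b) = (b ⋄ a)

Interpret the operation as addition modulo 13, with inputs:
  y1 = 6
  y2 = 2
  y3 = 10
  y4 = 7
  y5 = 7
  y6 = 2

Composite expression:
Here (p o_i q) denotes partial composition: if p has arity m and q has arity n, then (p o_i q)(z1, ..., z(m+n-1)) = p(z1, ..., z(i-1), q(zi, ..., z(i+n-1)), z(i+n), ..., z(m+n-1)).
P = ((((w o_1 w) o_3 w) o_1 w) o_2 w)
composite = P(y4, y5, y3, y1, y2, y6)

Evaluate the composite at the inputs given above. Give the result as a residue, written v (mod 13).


8 (mod 13)

(y5 ⋄ y3) = 4
(y4 ⋄ (y5 ⋄ y3)) = 11
((y4 ⋄ (y5 ⋄ y3)) ⋄ y1) = 4
(y2 ⋄ y6) = 4
(((y4 ⋄ (y5 ⋄ y3)) ⋄ y1) ⋄ (y2 ⋄ y6)) = 8


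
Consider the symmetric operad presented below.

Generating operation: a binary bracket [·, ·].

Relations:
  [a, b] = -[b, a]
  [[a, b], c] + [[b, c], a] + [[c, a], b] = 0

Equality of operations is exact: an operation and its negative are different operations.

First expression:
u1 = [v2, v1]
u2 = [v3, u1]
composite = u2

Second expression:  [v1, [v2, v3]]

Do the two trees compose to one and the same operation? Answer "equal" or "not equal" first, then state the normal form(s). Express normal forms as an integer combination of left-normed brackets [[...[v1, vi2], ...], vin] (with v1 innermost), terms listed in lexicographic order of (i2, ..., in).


Normal form of the first expression: [[v1, v2], v3]
Normal form of the second expression: [[v1, v2], v3] - [[v1, v3], v2]
The normal forms differ: not equal.

not equal; the first gives [[v1, v2], v3] and the second [[v1, v2], v3] - [[v1, v3], v2]


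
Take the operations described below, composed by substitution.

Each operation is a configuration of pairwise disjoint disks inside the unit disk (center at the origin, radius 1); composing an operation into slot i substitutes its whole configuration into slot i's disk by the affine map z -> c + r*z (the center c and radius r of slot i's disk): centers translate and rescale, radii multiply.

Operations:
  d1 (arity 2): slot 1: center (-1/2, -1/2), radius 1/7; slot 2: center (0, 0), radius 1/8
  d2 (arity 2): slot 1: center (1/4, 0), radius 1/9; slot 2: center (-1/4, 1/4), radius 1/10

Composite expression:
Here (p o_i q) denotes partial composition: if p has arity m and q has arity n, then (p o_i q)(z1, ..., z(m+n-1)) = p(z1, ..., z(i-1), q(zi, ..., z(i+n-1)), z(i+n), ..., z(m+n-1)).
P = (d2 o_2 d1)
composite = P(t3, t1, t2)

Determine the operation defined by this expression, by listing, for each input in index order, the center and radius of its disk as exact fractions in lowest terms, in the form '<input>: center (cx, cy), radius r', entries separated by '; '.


t1: center (-3/10, 1/5), radius 1/70; t2: center (-1/4, 1/4), radius 1/80; t3: center (1/4, 0), radius 1/9

Nesting under d2 composes maps z -> c + r*z down each t-path.
input t3: applying the 1 nested substitution gives center (1/4, 0), radius 1/9
input t1: applying the 2 nested substitutions gives center (-3/10, 1/5), radius 1/70
input t2: applying the 2 nested substitutions gives center (-1/4, 1/4), radius 1/80


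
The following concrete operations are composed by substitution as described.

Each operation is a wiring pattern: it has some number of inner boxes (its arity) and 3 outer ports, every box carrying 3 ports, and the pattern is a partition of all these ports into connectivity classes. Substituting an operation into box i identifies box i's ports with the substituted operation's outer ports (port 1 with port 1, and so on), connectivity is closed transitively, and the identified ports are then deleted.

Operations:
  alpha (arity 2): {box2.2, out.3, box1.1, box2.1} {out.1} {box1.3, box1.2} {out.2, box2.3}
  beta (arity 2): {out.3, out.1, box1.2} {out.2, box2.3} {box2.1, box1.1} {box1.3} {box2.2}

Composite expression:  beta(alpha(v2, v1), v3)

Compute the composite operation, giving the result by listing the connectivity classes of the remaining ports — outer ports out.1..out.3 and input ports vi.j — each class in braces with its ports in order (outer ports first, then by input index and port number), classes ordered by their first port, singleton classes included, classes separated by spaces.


{out.1, out.3, v1.3} {out.2, v3.3} {v1.1, v1.2, v2.1} {v2.2, v2.3} {v3.1} {v3.2}

Connectivity passes through glued beta-boundaries; trace each wire chain.
the subtree at alpha composes to {out.1} {out.2, v1.3} {out.3, v1.1, v1.2, v2.1} {v2.2, v2.3} on (v2, v1); out.j = own outer ports
the subtree at beta composes to {out.1, out.3, v1.3} {out.2, v3.3} {v1.1, v1.2, v2.1} {v2.2, v2.3} {v3.1} {v3.2} on (v2, v1, v3); out.j = own outer ports


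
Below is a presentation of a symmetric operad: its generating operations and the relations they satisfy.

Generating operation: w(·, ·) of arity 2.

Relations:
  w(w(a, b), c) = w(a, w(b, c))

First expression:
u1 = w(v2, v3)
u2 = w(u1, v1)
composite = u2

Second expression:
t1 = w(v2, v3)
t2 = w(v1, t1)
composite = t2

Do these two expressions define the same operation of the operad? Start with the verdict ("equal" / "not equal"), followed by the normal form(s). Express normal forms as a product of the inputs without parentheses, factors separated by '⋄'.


not equal; first: v2 ⋄ v3 ⋄ v1; second: v1 ⋄ v2 ⋄ v3

The first expression, normalized: v2 ⋄ v3 ⋄ v1
The second expression, normalized: v1 ⋄ v2 ⋄ v3
Distinct normal forms: not equal.


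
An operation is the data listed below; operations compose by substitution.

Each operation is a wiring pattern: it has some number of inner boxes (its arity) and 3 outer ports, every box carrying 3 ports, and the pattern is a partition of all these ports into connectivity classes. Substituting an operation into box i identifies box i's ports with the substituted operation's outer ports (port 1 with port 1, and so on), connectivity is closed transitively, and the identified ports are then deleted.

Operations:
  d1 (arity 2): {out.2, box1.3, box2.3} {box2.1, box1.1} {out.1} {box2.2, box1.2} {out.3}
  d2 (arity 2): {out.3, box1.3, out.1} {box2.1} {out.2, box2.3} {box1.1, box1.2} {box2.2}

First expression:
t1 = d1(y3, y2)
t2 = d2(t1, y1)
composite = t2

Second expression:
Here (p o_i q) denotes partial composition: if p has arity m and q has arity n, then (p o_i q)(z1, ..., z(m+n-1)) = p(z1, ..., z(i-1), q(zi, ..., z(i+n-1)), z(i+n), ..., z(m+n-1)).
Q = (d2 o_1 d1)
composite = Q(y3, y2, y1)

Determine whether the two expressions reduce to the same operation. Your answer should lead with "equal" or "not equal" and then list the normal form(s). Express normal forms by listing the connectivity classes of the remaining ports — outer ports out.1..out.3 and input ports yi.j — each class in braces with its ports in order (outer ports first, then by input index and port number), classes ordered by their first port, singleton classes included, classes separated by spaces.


equal: each reduces to {out.1, out.3} {out.2, y1.3} {y1.1} {y1.2} {y2.1, y3.1} {y2.2, y3.2} {y2.3, y3.3}

Reducing the first expression gives {out.1, out.3} {out.2, y1.3} {y1.1} {y1.2} {y2.1, y3.1} {y2.2, y3.2} {y2.3, y3.3}
Reducing the second expression gives {out.1, out.3} {out.2, y1.3} {y1.1} {y1.2} {y2.1, y3.1} {y2.2, y3.2} {y2.3, y3.3}
Same normal form: equal.


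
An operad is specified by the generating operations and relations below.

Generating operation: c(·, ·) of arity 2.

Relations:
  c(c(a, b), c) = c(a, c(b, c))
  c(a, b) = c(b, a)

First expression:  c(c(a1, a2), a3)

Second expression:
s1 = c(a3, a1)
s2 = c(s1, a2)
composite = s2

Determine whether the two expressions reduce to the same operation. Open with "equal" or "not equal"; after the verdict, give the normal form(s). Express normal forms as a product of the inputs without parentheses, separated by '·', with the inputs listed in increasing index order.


equal — both sides give a1 · a2 · a3


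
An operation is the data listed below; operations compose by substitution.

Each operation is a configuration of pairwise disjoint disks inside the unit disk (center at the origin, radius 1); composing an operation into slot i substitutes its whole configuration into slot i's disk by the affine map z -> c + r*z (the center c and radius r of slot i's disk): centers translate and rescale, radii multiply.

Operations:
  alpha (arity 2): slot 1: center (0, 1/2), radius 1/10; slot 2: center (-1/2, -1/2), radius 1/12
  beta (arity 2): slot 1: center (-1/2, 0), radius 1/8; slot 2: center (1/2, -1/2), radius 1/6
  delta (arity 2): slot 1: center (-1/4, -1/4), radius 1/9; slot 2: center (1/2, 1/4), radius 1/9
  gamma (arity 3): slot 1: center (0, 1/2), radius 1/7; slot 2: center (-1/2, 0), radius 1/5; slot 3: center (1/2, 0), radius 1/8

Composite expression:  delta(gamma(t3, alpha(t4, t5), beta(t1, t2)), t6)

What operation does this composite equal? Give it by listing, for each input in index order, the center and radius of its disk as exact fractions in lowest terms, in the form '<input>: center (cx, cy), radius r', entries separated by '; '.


t1: center (-29/144, -1/4), radius 1/576; t2: center (-3/16, -37/144), radius 1/432; t3: center (-1/4, -7/36), radius 1/63; t4: center (-11/36, -43/180), radius 1/450; t5: center (-19/60, -47/180), radius 1/540; t6: center (1/2, 1/4), radius 1/9

Follow each t-input down from delta: c' goes to c + r*c', radius to r*r'.
t3 passes through 2 substitutions, ending at center (-1/4, -7/36), radius 1/63
t4 passes through 3 substitutions, ending at center (-11/36, -43/180), radius 1/450
t5 passes through 3 substitutions, ending at center (-19/60, -47/180), radius 1/540
t1 passes through 3 substitutions, ending at center (-29/144, -1/4), radius 1/576
t2 passes through 3 substitutions, ending at center (-3/16, -37/144), radius 1/432
t6 passes through 1 substitution, ending at center (1/2, 1/4), radius 1/9


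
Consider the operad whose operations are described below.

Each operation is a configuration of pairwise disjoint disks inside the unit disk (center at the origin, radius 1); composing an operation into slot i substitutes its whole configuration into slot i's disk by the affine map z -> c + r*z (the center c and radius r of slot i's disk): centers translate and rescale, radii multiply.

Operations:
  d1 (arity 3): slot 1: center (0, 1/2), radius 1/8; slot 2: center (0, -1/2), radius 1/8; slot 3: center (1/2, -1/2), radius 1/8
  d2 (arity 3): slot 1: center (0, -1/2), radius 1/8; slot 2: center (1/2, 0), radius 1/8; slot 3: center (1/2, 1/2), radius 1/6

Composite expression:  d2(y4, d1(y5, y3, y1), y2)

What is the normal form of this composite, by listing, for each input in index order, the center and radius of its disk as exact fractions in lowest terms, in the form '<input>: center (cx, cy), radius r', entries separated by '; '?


y1: center (9/16, -1/16), radius 1/64; y2: center (1/2, 1/2), radius 1/6; y3: center (1/2, -1/16), radius 1/64; y4: center (0, -1/2), radius 1/8; y5: center (1/2, 1/16), radius 1/64

Affine substitution under d2: radii multiply and y-centers shift.
tracing y4 down its 1-map path: center (0, -1/2), radius 1/8
tracing y5 down its 2-map path: center (1/2, 1/16), radius 1/64
tracing y3 down its 2-map path: center (1/2, -1/16), radius 1/64
tracing y1 down its 2-map path: center (9/16, -1/16), radius 1/64
tracing y2 down its 1-map path: center (1/2, 1/2), radius 1/6


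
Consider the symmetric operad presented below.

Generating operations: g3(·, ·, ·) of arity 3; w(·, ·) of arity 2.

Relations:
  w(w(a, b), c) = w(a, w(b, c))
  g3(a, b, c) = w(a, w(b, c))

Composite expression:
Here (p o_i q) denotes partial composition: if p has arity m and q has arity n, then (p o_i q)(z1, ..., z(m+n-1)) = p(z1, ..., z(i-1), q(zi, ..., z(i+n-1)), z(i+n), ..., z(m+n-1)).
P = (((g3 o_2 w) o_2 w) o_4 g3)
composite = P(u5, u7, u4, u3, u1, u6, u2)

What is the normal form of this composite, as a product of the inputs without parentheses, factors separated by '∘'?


u5 ∘ u7 ∘ u4 ∘ u3 ∘ u1 ∘ u6 ∘ u2

Every regrouping of g3 is equal, so read the u-inputs in written order.
w(u7, u4) collapses to u7 ∘ u4
g3(u3, u1, u6) collapses to u3 ∘ u1 ∘ u6
w(w(u7, u4), g3(u3, u1, u6)) collapses to u7 ∘ u4 ∘ u3 ∘ u1 ∘ u6
g3(u5, w(w(u7, u4), g3(u3, u1, u6)), u2) collapses to u5 ∘ u7 ∘ u4 ∘ u3 ∘ u1 ∘ u6 ∘ u2
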